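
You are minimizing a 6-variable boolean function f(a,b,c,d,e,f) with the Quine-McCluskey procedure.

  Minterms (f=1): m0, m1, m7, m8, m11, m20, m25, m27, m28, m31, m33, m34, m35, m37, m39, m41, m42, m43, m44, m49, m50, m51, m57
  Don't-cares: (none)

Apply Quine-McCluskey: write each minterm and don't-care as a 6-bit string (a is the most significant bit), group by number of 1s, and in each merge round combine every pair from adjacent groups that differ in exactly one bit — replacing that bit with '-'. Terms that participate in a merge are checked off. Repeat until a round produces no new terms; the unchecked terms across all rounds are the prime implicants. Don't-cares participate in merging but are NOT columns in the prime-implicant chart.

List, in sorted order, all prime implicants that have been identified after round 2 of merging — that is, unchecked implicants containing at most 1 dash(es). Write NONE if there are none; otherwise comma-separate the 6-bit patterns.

Round 0: 000000✓ 000001✓ 000111✓ 001000✓ 001011✓ 010100✓ 011001✓ 011011✓ 011100✓ 011111✓ 100001✓ 100010✓ 100011✓ 100101✓ 100111✓ 101001✓ 101010✓ 101011✓ 101100 110001✓ 110010✓ 110011✓ 111001✓
Round 1: -00001 -00111 -01011 -11001 0-1011 00-000 00000- 01-100 011-11 0110-1 1-0001✓ 1-0010✓ 1-0011✓ 1-1001✓ 10-001✓ 10-010✓ 10-011✓ 100-01✓ 100-11✓ 1000-1✓ 10001-✓ 1001-1✓ 1010-1✓ 10101-✓ 11-001✓ 1100-1✓ 11001-✓
Round 2: 1--001 1-00-1 1-001- 10-0-1 10-01- 100--1
PIs = {-00001, -00111, -01011, -11001, 0-1011, 00-000, 00000-, 01-100, 011-11, 0110-1, 1--001, 1-00-1, 1-001-, 10-0-1, 10-01-, 100--1, 101100}

-00001, -00111, -01011, -11001, 0-1011, 00-000, 00000-, 01-100, 011-11, 0110-1, 101100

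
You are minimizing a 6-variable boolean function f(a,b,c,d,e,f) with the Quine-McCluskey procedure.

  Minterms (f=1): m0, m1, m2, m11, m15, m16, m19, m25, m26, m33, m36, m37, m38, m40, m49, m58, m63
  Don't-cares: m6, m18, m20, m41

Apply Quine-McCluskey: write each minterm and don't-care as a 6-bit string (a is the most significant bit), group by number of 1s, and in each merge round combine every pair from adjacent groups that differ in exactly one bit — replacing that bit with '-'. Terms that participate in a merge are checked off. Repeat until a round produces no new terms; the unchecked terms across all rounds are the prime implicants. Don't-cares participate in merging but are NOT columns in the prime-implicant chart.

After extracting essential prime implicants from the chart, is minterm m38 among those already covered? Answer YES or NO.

NO

size-2^0 implicants → 000000(✓)  000001(✓)  000010(✓)  000110(✓)  001011(✓)  001111(✓)  010000(✓)  010010(✓)  010011(✓)  010100(✓)  011001  011010(✓)  100001(✓)  100100(✓)  100101(✓)  100110(✓)  101000(✓)  101001(✓)  110001(✓)  111010(✓)  111111
size-2^1 implicants → -00001  -00110  -11010  0-0000(✓)  0-0010(✓)  000-10  0000-0(✓)  00000-  001-11  01-010  010-00  0100-0(✓)  01001-  1-0001  10-001  100-01  1001-0  10010-  10100-
size-2^2 implicants → 0-00-0
Unchecked terms (primes): -00001, -00110, -11010, 0-00-0, 000-10, 00000-, 001-11, 01-010, 010-00, 01001-, 011001, 1-0001, 10-001, 100-01, 1001-0, 10010-, 10100-, 111111
Minterm coverage:
  m0 ⊆ 0-00-0,00000-
  m1 ⊆ -00001,00000-
  m2 ⊆ 0-00-0,000-10
  m11 ⊆ 001-11 [E]
  m15 ⊆ 001-11 [E]
  m16 ⊆ 0-00-0,010-00
  m19 ⊆ 01001- [E]
  m25 ⊆ 011001 [E]
  m26 ⊆ -11010,01-010
  m33 ⊆ -00001,1-0001,10-001,100-01
  m36 ⊆ 1001-0,10010-
  m37 ⊆ 100-01,10010-
  m38 ⊆ -00110,1001-0
  m40 ⊆ 10100- [E]
  m49 ⊆ 1-0001 [E]
  m58 ⊆ -11010 [E]
  m63 ⊆ 111111 [E]
E = {-11010, 001-11, 01001-, 011001, 1-0001, 10100-, 111111}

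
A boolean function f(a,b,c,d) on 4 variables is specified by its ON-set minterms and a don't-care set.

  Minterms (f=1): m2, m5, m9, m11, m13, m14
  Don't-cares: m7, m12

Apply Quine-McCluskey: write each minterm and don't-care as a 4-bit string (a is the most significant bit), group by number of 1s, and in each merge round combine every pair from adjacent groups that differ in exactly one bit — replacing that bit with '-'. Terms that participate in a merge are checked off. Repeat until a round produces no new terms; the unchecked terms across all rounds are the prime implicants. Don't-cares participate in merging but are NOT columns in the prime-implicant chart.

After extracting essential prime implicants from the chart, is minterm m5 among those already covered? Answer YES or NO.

Round 0: 0010 0101✓ 0111✓ 1001✓ 1011✓ 1100✓ 1101✓ 1110✓
Round 1: -101 01-1 1-01 10-1 11-0 110-
PIs = {-101, 0010, 01-1, 1-01, 10-1, 11-0, 110-}
Coverage chart:
  m2: 0010 ←essential
  m5: -101,01-1
  m9: 1-01,10-1
  m11: 10-1 ←essential
  m13: -101,1-01,110-
  m14: 11-0 ←essential
Essential: 0010, 10-1, 11-0

NO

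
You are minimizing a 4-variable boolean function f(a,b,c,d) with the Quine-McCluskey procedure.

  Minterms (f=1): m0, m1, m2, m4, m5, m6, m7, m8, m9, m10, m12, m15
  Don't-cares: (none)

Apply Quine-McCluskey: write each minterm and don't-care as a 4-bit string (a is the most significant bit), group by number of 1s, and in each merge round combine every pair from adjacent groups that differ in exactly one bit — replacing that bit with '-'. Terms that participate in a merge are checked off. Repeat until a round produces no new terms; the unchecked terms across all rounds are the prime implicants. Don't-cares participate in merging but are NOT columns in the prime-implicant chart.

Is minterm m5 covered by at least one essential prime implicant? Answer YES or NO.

NO

Round 0: 0000✓ 0001✓ 0010✓ 0100✓ 0101✓ 0110✓ 0111✓ 1000✓ 1001✓ 1010✓ 1100✓ 1111✓
Round 1: -000✓ -001✓ -010✓ -100✓ -111 0-00✓ 0-01✓ 0-10✓ 00-0✓ 000-✓ 01-0✓ 01-1✓ 010-✓ 011-✓ 1-00✓ 10-0✓ 100-✓
Round 2: --00 -0-0 -00- 0--0 0-0- 01--
PIs = {--00, -0-0, -00-, -111, 0--0, 0-0-, 01--}
Coverage chart:
  m0: --00,-0-0,-00-,0--0,0-0-
  m1: -00-,0-0-
  m2: -0-0,0--0
  m4: --00,0--0,0-0-,01--
  m5: 0-0-,01--
  m6: 0--0,01--
  m7: -111,01--
  m8: --00,-0-0,-00-
  m9: -00- ←essential
  m10: -0-0 ←essential
  m12: --00 ←essential
  m15: -111 ←essential
Essential: --00, -0-0, -00-, -111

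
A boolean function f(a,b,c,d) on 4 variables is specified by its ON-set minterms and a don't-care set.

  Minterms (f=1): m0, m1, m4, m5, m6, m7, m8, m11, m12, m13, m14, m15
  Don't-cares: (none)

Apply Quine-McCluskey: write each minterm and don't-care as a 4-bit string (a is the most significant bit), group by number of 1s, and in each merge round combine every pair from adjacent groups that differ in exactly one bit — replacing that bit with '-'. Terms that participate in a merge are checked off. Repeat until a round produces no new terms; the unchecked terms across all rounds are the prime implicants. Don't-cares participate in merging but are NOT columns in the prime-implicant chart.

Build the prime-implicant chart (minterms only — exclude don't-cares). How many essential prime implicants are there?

[col 0] 0000*, 0001*, 0100*, 0101*, 0110*, 0111*, 1000*, 1011*, 1100*, 1101*, 1110*, 1111*
[col 1] -000*, -100*, -101*, -110*, -111*, 0-00*, 0-01*, 000-*, 01-0*, 01-1*, 010-*, 011-*, 1-00*, 1-11, 11-0*, 11-1*, 110-*, 111-*
[col 2] --00, -1-0*, -1-1*, -10-*, -11-*, 0-0-, 01--*, 11--*
[col 3] -1--
Prime implicants: --00, -1--, 0-0-, 1-11
PI chart (minterm → PIs covering it):
  0 | --00,0-0-
  1 | 0-0-  (sole → essential)
  4 | --00,-1--,0-0-
  5 | -1--,0-0-
  6 | -1--  (sole → essential)
  7 | -1--  (sole → essential)
  8 | --00  (sole → essential)
  11 | 1-11  (sole → essential)
  12 | --00,-1--
  13 | -1--  (sole → essential)
  14 | -1--  (sole → essential)
  15 | -1--,1-11
Essential prime implicants: --00, -1--, 0-0-, 1-11

4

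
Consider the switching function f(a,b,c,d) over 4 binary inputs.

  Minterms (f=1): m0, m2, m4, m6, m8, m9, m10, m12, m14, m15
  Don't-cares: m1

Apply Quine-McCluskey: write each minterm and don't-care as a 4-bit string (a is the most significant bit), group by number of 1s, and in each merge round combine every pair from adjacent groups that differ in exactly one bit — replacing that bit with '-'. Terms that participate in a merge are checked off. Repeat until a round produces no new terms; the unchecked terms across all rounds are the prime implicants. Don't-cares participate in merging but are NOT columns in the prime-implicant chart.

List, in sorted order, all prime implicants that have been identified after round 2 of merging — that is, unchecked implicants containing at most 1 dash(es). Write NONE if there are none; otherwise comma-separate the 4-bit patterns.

[col 0] 0000*, 0001*, 0010*, 0100*, 0110*, 1000*, 1001*, 1010*, 1100*, 1110*, 1111*
[col 1] -000*, -001*, -010*, -100*, -110*, 0-00*, 0-10*, 00-0*, 000-*, 01-0*, 1-00*, 1-10*, 10-0*, 100-*, 11-0*, 111-
[col 2] --00*, --10*, -0-0*, -00-, -1-0*, 0--0*, 1--0*
[col 3] ---0
Prime implicants: ---0, -00-, 111-

111-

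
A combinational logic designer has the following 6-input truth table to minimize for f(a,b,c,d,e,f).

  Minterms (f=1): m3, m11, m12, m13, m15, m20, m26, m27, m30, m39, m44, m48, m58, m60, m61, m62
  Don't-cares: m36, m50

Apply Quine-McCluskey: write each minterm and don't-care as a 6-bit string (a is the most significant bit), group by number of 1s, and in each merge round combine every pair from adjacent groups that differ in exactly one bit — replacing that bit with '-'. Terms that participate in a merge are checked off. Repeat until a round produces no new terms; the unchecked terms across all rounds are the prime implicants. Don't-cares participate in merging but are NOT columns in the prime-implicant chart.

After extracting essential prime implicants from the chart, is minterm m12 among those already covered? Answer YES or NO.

NO

Round 0: 000011✓ 001011✓ 001100✓ 001101✓ 001111✓ 010100 011010✓ 011011✓ 011110✓ 100100✓ 100111 101100✓ 110000✓ 110010✓ 111010✓ 111100✓ 111101✓ 111110✓
Round 1: -01100 -11010✓ -11110✓ 0-1011 00-011 001-11 0011-1 00110- 011-10✓ 01101- 1-1100 10-100 11-010 1100-0 111-10✓ 1111-0 11110-
Round 2: -11-10
PIs = {-01100, -11-10, 0-1011, 00-011, 001-11, 0011-1, 00110-, 010100, 01101-, 1-1100, 10-100, 100111, 11-010, 1100-0, 1111-0, 11110-}
Coverage chart:
  m3: 00-011 ←essential
  m11: 0-1011,00-011,001-11
  m12: -01100,00110-
  m13: 0011-1,00110-
  m15: 001-11,0011-1
  m20: 010100 ←essential
  m26: -11-10,01101-
  m27: 0-1011,01101-
  m30: -11-10 ←essential
  m39: 100111 ←essential
  m44: -01100,1-1100,10-100
  m48: 1100-0 ←essential
  m58: -11-10,11-010
  m60: 1-1100,1111-0,11110-
  m61: 11110- ←essential
  m62: -11-10,1111-0
Essential: -11-10, 00-011, 010100, 100111, 1100-0, 11110-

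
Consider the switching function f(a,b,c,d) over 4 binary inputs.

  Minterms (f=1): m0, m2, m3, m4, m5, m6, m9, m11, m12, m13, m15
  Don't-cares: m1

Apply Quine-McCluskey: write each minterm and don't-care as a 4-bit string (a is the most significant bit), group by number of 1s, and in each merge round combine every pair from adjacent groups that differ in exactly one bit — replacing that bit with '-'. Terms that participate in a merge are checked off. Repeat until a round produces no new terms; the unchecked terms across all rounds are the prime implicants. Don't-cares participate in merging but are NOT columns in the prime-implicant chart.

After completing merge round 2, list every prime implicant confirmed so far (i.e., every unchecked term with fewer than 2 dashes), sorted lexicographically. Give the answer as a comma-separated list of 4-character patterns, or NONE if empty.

NONE

[col 0] 0000*, 0001*, 0010*, 0011*, 0100*, 0101*, 0110*, 1001*, 1011*, 1100*, 1101*, 1111*
[col 1] -001*, -011*, -100*, -101*, 0-00*, 0-01*, 0-10*, 00-0*, 00-1*, 000-*, 001-*, 01-0*, 010-*, 1-01*, 1-11*, 10-1*, 11-1*, 110-*
[col 2] --01, -0-1, -10-, 0--0, 0-0-, 00--, 1--1
Prime implicants: --01, -0-1, -10-, 0--0, 0-0-, 00--, 1--1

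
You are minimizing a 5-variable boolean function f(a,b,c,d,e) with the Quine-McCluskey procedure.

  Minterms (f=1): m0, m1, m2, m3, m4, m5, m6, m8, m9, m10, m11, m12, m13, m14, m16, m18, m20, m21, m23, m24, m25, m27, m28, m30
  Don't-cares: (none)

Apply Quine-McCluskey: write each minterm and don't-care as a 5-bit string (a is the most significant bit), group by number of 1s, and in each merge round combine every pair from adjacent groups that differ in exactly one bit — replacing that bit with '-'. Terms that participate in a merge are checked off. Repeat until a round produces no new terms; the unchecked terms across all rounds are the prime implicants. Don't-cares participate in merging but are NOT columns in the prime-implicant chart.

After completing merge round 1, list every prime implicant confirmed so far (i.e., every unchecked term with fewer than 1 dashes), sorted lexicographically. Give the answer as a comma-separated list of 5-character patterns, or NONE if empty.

NONE

size-2^0 implicants → 00000(✓)  00001(✓)  00010(✓)  00011(✓)  00100(✓)  00101(✓)  00110(✓)  01000(✓)  01001(✓)  01010(✓)  01011(✓)  01100(✓)  01101(✓)  01110(✓)  10000(✓)  10010(✓)  10100(✓)  10101(✓)  10111(✓)  11000(✓)  11001(✓)  11011(✓)  11100(✓)  11110(✓)
size-2^1 implicants → -0000(✓)  -0010(✓)  -0100(✓)  -0101(✓)  -1000(✓)  -1001(✓)  -1011(✓)  -1100(✓)  -1110(✓)  0-000(✓)  0-001(✓)  0-010(✓)  0-011(✓)  0-100(✓)  0-101(✓)  0-110(✓)  00-00(✓)  00-01(✓)  00-10(✓)  000-0(✓)  000-1(✓)  0000-(✓)  0001-(✓)  001-0(✓)  0010-(✓)  01-00(✓)  01-01(✓)  01-10(✓)  010-0(✓)  010-1(✓)  0100-(✓)  0101-(✓)  011-0(✓)  0110-(✓)  1-000(✓)  1-100(✓)  10-00(✓)  100-0(✓)  101-1  1010-(✓)  11-00(✓)  110-1(✓)  1100-(✓)  111-0(✓)
size-2^2 implicants → --000(✓)  --100(✓)  -0-00(✓)  -00-0  -010-  -1-00(✓)  -10-1  -100-  -11-0  0--00(✓)  0--01(✓)  0--10(✓)  0-0-0(✓)  0-0-1(✓)  0-00-(✓)  0-01-(✓)  0-1-0(✓)  0-10-(✓)  00--0(✓)  00-0-(✓)  000--(✓)  01--0(✓)  01-0-(✓)  010--(✓)  1--00(✓)
size-2^3 implicants → ---00  0---0  0--0-  0-0--
Unchecked terms (primes): ---00, -00-0, -010-, -10-1, -100-, -11-0, 0---0, 0--0-, 0-0--, 101-1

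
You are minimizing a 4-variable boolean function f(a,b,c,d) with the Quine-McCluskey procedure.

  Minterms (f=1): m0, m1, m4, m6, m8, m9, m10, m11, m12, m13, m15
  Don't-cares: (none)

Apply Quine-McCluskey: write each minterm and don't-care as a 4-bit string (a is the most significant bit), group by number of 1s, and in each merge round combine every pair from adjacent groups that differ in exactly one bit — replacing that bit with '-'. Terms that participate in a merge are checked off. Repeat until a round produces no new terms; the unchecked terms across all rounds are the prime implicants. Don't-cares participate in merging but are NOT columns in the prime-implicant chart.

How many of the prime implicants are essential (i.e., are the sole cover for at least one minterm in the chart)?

[col 0] 0000*, 0001*, 0100*, 0110*, 1000*, 1001*, 1010*, 1011*, 1100*, 1101*, 1111*
[col 1] -000*, -001*, -100*, 0-00*, 000-*, 01-0, 1-00*, 1-01*, 1-11*, 10-0*, 10-1*, 100-*, 101-*, 11-1*, 110-*
[col 2] --00, -00-, 1--1, 1-0-, 10--
Prime implicants: --00, -00-, 01-0, 1--1, 1-0-, 10--
PI chart (minterm → PIs covering it):
  0 | --00,-00-
  1 | -00-  (sole → essential)
  4 | --00,01-0
  6 | 01-0  (sole → essential)
  8 | --00,-00-,1-0-,10--
  9 | -00-,1--1,1-0-,10--
  10 | 10--  (sole → essential)
  11 | 1--1,10--
  12 | --00,1-0-
  13 | 1--1,1-0-
  15 | 1--1  (sole → essential)
Essential prime implicants: -00-, 01-0, 1--1, 10--

4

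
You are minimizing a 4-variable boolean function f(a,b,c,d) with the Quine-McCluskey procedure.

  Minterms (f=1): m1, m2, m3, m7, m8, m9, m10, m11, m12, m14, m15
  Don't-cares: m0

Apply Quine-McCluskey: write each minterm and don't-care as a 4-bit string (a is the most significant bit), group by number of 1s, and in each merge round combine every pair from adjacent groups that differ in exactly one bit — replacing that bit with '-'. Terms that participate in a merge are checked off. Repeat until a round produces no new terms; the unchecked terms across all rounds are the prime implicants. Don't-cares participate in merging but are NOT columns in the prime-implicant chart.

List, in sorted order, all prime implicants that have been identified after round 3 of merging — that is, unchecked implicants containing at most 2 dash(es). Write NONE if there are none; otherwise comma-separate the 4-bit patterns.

--11, 1--0, 1-1-

[col 0] 0000*, 0001*, 0010*, 0011*, 0111*, 1000*, 1001*, 1010*, 1011*, 1100*, 1110*, 1111*
[col 1] -000*, -001*, -010*, -011*, -111*, 0-11*, 00-0*, 00-1*, 000-*, 001-*, 1-00*, 1-10*, 1-11*, 10-0*, 10-1*, 100-*, 101-*, 11-0*, 111-*
[col 2] --11, -0-0*, -0-1*, -00-*, -01-*, 00--*, 1--0, 1-1-, 10--*
[col 3] -0--
Prime implicants: --11, -0--, 1--0, 1-1-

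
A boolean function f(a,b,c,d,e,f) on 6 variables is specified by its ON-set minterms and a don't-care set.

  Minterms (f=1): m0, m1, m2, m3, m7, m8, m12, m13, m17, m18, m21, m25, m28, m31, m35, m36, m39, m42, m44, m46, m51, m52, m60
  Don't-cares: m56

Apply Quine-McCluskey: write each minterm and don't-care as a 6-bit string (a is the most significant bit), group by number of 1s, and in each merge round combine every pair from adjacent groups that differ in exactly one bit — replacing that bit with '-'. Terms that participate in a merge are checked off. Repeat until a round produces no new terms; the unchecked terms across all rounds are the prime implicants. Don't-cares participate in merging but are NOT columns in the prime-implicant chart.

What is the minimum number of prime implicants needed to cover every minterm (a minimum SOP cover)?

12

[col 0] 000000*, 000001*, 000010*, 000011*, 000111*, 001000*, 001100*, 001101*, 010001*, 010010*, 010101*, 011001*, 011100*, 011111, 100011*, 100100*, 100111*, 101010*, 101100*, 101110*, 110011*, 110100*, 111000*, 111100*
[col 1] -00011*, -00111*, -01100*, -11100*, 0-0001, 0-0010, 0-1100*, 00-000, 000-11*, 0000-0*, 0000-1*, 00000-*, 00001-*, 001-00, 00110-, 01-001, 010-01, 1-0011, 1-0100*, 1-1100*, 10-100*, 100-11*, 101-10, 1011-0, 11-100*, 111-00
[col 2] --1100, -00-11, 0000--, 1--100
Prime implicants: --1100, -00-11, 0-0001, 0-0010, 00-000, 0000--, 001-00, 00110-, 01-001, 010-01, 011111, 1--100, 1-0011, 101-10, 1011-0, 111-00
PI chart (minterm → PIs covering it):
  0 | 00-000,0000--
  1 | 0-0001,0000--
  2 | 0-0010,0000--
  3 | -00-11,0000--
  7 | -00-11  (sole → essential)
  8 | 00-000,001-00
  12 | --1100,001-00,00110-
  13 | 00110-  (sole → essential)
  17 | 0-0001,01-001,010-01
  18 | 0-0010  (sole → essential)
  21 | 010-01  (sole → essential)
  25 | 01-001  (sole → essential)
  28 | --1100  (sole → essential)
  31 | 011111  (sole → essential)
  35 | -00-11,1-0011
  36 | 1--100  (sole → essential)
  39 | -00-11  (sole → essential)
  42 | 101-10  (sole → essential)
  44 | --1100,1--100,1011-0
  46 | 101-10,1011-0
  51 | 1-0011  (sole → essential)
  52 | 1--100  (sole → essential)
  60 | --1100,1--100,111-00
Essential prime implicants: --1100, -00-11, 0-0010, 00110-, 01-001, 010-01, 011111, 1--100, 1-0011, 101-10
Petrick residual → 0-0001, 00-000
Minimum SOP uses 12 PIs: cde'f' + b'c'ef + a'c'd'e'f + a'c'd'ef' + a'b'd'e'f' + a'b'cde' + a'bd'e'f + a'bc'e'f + a'bcdef + ade'f' + ac'd'ef + ab'cef'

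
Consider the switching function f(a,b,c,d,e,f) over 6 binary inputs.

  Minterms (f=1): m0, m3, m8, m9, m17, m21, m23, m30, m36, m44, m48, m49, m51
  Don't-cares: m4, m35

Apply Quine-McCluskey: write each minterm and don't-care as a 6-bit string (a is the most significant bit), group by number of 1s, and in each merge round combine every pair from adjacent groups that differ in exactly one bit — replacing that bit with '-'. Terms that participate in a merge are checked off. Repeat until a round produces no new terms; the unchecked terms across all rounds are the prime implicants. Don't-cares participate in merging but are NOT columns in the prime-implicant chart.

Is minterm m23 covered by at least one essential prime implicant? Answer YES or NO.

Round 0: 000000✓ 000011✓ 000100✓ 001000✓ 001001✓ 010001✓ 010101✓ 010111✓ 011110 100011✓ 100100✓ 101100✓ 110000✓ 110001✓ 110011✓
Round 1: -00011 -00100 -10001 00-000 000-00 00100- 010-01 0101-1 1-0011 10-100 1100-1 11000-
PIs = {-00011, -00100, -10001, 00-000, 000-00, 00100-, 010-01, 0101-1, 011110, 1-0011, 10-100, 1100-1, 11000-}
Coverage chart:
  m0: 00-000,000-00
  m3: -00011 ←essential
  m8: 00-000,00100-
  m9: 00100- ←essential
  m17: -10001,010-01
  m21: 010-01,0101-1
  m23: 0101-1 ←essential
  m30: 011110 ←essential
  m36: -00100,10-100
  m44: 10-100 ←essential
  m48: 11000- ←essential
  m49: -10001,1100-1,11000-
  m51: 1-0011,1100-1
Essential: -00011, 00100-, 0101-1, 011110, 10-100, 11000-

YES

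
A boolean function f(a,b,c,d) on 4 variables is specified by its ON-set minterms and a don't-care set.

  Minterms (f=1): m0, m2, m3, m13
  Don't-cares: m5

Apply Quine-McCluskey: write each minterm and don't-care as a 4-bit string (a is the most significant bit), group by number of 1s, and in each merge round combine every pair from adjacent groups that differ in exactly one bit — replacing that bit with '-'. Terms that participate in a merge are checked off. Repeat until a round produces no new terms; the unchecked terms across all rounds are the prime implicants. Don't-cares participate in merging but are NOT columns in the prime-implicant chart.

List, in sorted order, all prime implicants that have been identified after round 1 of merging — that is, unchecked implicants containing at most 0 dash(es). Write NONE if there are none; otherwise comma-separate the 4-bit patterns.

size-2^0 implicants → 0000(✓)  0010(✓)  0011(✓)  0101(✓)  1101(✓)
size-2^1 implicants → -101  00-0  001-
Unchecked terms (primes): -101, 00-0, 001-

NONE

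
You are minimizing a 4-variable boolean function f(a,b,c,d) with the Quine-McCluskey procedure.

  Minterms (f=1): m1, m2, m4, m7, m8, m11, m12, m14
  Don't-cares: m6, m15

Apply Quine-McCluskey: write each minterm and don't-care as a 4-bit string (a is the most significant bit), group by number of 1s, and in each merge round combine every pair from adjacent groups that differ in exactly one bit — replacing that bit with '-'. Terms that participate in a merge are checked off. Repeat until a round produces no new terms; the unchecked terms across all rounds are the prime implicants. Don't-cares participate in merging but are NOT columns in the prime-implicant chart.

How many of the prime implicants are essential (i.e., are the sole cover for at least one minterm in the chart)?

6

size-2^0 implicants → 0001  0010(✓)  0100(✓)  0110(✓)  0111(✓)  1000(✓)  1011(✓)  1100(✓)  1110(✓)  1111(✓)
size-2^1 implicants → -100(✓)  -110(✓)  -111(✓)  0-10  01-0(✓)  011-(✓)  1-00  1-11  11-0(✓)  111-(✓)
size-2^2 implicants → -1-0  -11-
Unchecked terms (primes): -1-0, -11-, 0-10, 0001, 1-00, 1-11
Minterm coverage:
  m1 ⊆ 0001 [E]
  m2 ⊆ 0-10 [E]
  m4 ⊆ -1-0 [E]
  m7 ⊆ -11- [E]
  m8 ⊆ 1-00 [E]
  m11 ⊆ 1-11 [E]
  m12 ⊆ -1-0,1-00
  m14 ⊆ -1-0,-11-
E = {-1-0, -11-, 0-10, 0001, 1-00, 1-11}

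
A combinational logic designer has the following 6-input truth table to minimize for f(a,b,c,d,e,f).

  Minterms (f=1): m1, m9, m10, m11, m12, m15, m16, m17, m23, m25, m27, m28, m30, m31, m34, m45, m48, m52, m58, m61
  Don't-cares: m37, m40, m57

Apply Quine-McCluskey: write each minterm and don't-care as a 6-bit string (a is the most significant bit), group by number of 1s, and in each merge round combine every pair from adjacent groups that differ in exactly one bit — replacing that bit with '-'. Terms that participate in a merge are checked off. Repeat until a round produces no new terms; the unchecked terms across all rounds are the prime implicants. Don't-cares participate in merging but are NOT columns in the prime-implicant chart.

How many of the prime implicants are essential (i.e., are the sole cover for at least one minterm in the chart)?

[col 0] 000001*, 001001*, 001010*, 001011*, 001100*, 001111*, 010000*, 010001*, 010111*, 011001*, 011011*, 011100*, 011110*, 011111*, 100010, 100101*, 101000, 101101*, 110000*, 110100*, 111001*, 111010, 111101*
[col 1] -10000, -11001, 0-0001*, 0-1001*, 0-1011*, 0-1100, 0-1111*, 00-001*, 001-11*, 0010-1*, 00101-, 01-001*, 01-111, 01000-, 011-11*, 0110-1*, 0111-0, 01111-, 1-1101, 10-101, 110-00, 111-01
[col 2] 0--001, 0-1-11, 0-10-1
Prime implicants: -10000, -11001, 0--001, 0-1-11, 0-10-1, 0-1100, 00101-, 01-111, 01000-, 0111-0, 01111-, 1-1101, 10-101, 100010, 101000, 110-00, 111-01, 111010
PI chart (minterm → PIs covering it):
  1 | 0--001  (sole → essential)
  9 | 0--001,0-10-1
  10 | 00101-  (sole → essential)
  11 | 0-1-11,0-10-1,00101-
  12 | 0-1100  (sole → essential)
  15 | 0-1-11  (sole → essential)
  16 | -10000,01000-
  17 | 0--001,01000-
  23 | 01-111  (sole → essential)
  25 | -11001,0--001,0-10-1
  27 | 0-1-11,0-10-1
  28 | 0-1100,0111-0
  30 | 0111-0,01111-
  31 | 0-1-11,01-111,01111-
  34 | 100010  (sole → essential)
  45 | 1-1101,10-101
  48 | -10000,110-00
  52 | 110-00  (sole → essential)
  58 | 111010  (sole → essential)
  61 | 1-1101,111-01
Essential prime implicants: 0--001, 0-1-11, 0-1100, 00101-, 01-111, 100010, 110-00, 111010

8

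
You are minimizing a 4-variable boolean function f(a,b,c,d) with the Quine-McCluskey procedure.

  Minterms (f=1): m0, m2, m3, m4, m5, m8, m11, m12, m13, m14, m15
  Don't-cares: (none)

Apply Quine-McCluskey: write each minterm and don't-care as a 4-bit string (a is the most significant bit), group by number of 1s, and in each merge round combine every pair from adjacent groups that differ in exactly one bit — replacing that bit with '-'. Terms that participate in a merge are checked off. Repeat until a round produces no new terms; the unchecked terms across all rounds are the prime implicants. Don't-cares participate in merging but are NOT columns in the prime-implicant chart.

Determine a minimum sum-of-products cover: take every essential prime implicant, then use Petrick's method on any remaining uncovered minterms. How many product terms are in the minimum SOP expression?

[col 0] 0000*, 0010*, 0011*, 0100*, 0101*, 1000*, 1011*, 1100*, 1101*, 1110*, 1111*
[col 1] -000*, -011, -100*, -101*, 0-00*, 00-0, 001-, 010-*, 1-00*, 1-11, 11-0*, 11-1*, 110-*, 111-*
[col 2] --00, -10-, 11--
Prime implicants: --00, -011, -10-, 00-0, 001-, 1-11, 11--
PI chart (minterm → PIs covering it):
  0 | --00,00-0
  2 | 00-0,001-
  3 | -011,001-
  4 | --00,-10-
  5 | -10-  (sole → essential)
  8 | --00  (sole → essential)
  11 | -011,1-11
  12 | --00,-10-,11--
  13 | -10-,11--
  14 | 11--  (sole → essential)
  15 | 1-11,11--
Essential prime implicants: --00, -10-, 11--
Petrick residual → -011, 00-0
Minimum SOP uses 5 PIs: c'd' + b'cd + bc' + a'b'd' + ab

5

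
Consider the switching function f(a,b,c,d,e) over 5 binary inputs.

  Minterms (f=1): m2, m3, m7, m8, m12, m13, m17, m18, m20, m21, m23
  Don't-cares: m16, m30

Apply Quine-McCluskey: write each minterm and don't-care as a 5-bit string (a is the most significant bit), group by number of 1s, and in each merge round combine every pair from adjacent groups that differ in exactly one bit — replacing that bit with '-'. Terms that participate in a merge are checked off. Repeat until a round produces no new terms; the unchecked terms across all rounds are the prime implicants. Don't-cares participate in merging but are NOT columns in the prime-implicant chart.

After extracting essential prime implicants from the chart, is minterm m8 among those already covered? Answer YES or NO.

[col 0] 00010*, 00011*, 00111*, 01000*, 01100*, 01101*, 10000*, 10001*, 10010*, 10100*, 10101*, 10111*, 11110
[col 1] -0010, -0111, 00-11, 0001-, 01-00, 0110-, 10-00*, 10-01*, 100-0, 1000-*, 101-1, 1010-*
[col 2] 10-0-
Prime implicants: -0010, -0111, 00-11, 0001-, 01-00, 0110-, 10-0-, 100-0, 101-1, 11110
PI chart (minterm → PIs covering it):
  2 | -0010,0001-
  3 | 00-11,0001-
  7 | -0111,00-11
  8 | 01-00  (sole → essential)
  12 | 01-00,0110-
  13 | 0110-  (sole → essential)
  17 | 10-0-  (sole → essential)
  18 | -0010,100-0
  20 | 10-0-  (sole → essential)
  21 | 10-0-,101-1
  23 | -0111,101-1
Essential prime implicants: 01-00, 0110-, 10-0-

YES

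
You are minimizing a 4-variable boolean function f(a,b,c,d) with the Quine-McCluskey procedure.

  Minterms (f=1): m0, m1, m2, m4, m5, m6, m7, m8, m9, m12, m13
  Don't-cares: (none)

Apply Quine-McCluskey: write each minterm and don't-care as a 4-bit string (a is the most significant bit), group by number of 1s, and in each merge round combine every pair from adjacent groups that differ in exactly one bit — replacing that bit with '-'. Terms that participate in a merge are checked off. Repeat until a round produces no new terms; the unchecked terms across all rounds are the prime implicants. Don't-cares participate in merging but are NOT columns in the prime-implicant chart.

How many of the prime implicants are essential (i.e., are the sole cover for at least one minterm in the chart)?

3

Round 0: 0000✓ 0001✓ 0010✓ 0100✓ 0101✓ 0110✓ 0111✓ 1000✓ 1001✓ 1100✓ 1101✓
Round 1: -000✓ -001✓ -100✓ -101✓ 0-00✓ 0-01✓ 0-10✓ 00-0✓ 000-✓ 01-0✓ 01-1✓ 010-✓ 011-✓ 1-00✓ 1-01✓ 100-✓ 110-✓
Round 2: --00✓ --01✓ -00-✓ -10-✓ 0--0 0-0-✓ 01-- 1-0-✓
Round 3: --0-
PIs = {--0-, 0--0, 01--}
Coverage chart:
  m0: --0-,0--0
  m1: --0- ←essential
  m2: 0--0 ←essential
  m4: --0-,0--0,01--
  m5: --0-,01--
  m6: 0--0,01--
  m7: 01-- ←essential
  m8: --0- ←essential
  m9: --0- ←essential
  m12: --0- ←essential
  m13: --0- ←essential
Essential: --0-, 0--0, 01--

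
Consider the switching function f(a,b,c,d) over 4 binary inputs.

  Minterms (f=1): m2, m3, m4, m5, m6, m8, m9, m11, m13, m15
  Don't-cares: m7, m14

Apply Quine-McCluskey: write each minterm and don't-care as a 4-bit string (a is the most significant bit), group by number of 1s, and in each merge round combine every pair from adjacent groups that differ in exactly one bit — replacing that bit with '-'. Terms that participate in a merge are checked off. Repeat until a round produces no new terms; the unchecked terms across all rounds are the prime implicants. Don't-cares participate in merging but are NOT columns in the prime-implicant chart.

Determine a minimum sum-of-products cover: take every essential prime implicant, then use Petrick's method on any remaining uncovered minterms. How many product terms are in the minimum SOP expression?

size-2^0 implicants → 0010(✓)  0011(✓)  0100(✓)  0101(✓)  0110(✓)  0111(✓)  1000(✓)  1001(✓)  1011(✓)  1101(✓)  1110(✓)  1111(✓)
size-2^1 implicants → -011(✓)  -101(✓)  -110(✓)  -111(✓)  0-10(✓)  0-11(✓)  001-(✓)  01-0(✓)  01-1(✓)  010-(✓)  011-(✓)  1-01(✓)  1-11(✓)  10-1(✓)  100-  11-1(✓)  111-(✓)
size-2^2 implicants → --11  -1-1  -11-  0-1-  01--  1--1
Unchecked terms (primes): --11, -1-1, -11-, 0-1-, 01--, 1--1, 100-
Minterm coverage:
  m2 ⊆ 0-1- [E]
  m3 ⊆ --11,0-1-
  m4 ⊆ 01-- [E]
  m5 ⊆ -1-1,01--
  m6 ⊆ -11-,0-1-,01--
  m8 ⊆ 100- [E]
  m9 ⊆ 1--1,100-
  m11 ⊆ --11,1--1
  m13 ⊆ -1-1,1--1
  m15 ⊆ --11,-1-1,-11-,1--1
E = {0-1-, 01--, 100-}
Petrick residual → 1--1
Cover = a'c + a'b + ad + ab'c'  |cover|=4

4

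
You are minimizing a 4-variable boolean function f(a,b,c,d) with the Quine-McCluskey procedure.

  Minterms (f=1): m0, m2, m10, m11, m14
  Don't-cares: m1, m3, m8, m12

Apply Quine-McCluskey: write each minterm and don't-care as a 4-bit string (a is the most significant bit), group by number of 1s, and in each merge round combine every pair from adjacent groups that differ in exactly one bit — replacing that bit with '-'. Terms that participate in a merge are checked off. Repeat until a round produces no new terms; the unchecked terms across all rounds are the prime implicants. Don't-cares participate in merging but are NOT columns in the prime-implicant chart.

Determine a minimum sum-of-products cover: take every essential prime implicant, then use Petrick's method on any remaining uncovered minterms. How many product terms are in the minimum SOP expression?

3

Round 0: 0000✓ 0001✓ 0010✓ 0011✓ 1000✓ 1010✓ 1011✓ 1100✓ 1110✓
Round 1: -000✓ -010✓ -011✓ 00-0✓ 00-1✓ 000-✓ 001-✓ 1-00✓ 1-10✓ 10-0✓ 101-✓ 11-0✓
Round 2: -0-0 -01- 00-- 1--0
PIs = {-0-0, -01-, 00--, 1--0}
Coverage chart:
  m0: -0-0,00--
  m2: -0-0,-01-,00--
  m10: -0-0,-01-,1--0
  m11: -01- ←essential
  m14: 1--0 ←essential
Essential: -01-, 1--0
Petrick residual → -0-0
Min cover (3 terms): b'd' + b'c + ad'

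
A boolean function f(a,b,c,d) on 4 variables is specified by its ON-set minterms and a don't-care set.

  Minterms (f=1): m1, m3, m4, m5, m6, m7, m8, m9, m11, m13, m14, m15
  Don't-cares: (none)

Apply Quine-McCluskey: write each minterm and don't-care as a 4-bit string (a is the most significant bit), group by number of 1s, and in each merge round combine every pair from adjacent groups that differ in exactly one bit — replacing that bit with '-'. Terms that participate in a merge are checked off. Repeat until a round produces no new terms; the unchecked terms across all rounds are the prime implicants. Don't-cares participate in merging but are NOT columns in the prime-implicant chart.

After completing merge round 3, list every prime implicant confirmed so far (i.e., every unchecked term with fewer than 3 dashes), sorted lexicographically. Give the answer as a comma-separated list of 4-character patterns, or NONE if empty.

[col 0] 0001*, 0011*, 0100*, 0101*, 0110*, 0111*, 1000*, 1001*, 1011*, 1101*, 1110*, 1111*
[col 1] -001*, -011*, -101*, -110*, -111*, 0-01*, 0-11*, 00-1*, 01-0*, 01-1*, 010-*, 011-*, 1-01*, 1-11*, 10-1*, 100-, 11-1*, 111-*
[col 2] --01*, --11*, -0-1*, -1-1*, -11-, 0--1*, 01--, 1--1*
[col 3] ---1
Prime implicants: ---1, -11-, 01--, 100-

-11-, 01--, 100-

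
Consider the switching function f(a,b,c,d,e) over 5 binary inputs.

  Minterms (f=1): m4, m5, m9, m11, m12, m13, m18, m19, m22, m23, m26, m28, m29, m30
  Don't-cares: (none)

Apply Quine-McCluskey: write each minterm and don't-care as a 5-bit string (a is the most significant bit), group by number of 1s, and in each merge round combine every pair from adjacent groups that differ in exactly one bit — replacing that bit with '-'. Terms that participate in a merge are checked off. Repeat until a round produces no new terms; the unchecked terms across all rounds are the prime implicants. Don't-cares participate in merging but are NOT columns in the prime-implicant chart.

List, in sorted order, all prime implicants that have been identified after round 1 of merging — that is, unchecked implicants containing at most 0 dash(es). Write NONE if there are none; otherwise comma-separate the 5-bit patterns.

NONE

Round 0: 00100✓ 00101✓ 01001✓ 01011✓ 01100✓ 01101✓ 10010✓ 10011✓ 10110✓ 10111✓ 11010✓ 11100✓ 11101✓ 11110✓
Round 1: -1100✓ -1101✓ 0-100✓ 0-101✓ 0010-✓ 01-01 010-1 0110-✓ 1-010✓ 1-110✓ 10-10✓ 10-11✓ 1001-✓ 1011-✓ 11-10✓ 111-0 1110-✓
Round 2: -110- 0-10- 1--10 10-1-
PIs = {-110-, 0-10-, 01-01, 010-1, 1--10, 10-1-, 111-0}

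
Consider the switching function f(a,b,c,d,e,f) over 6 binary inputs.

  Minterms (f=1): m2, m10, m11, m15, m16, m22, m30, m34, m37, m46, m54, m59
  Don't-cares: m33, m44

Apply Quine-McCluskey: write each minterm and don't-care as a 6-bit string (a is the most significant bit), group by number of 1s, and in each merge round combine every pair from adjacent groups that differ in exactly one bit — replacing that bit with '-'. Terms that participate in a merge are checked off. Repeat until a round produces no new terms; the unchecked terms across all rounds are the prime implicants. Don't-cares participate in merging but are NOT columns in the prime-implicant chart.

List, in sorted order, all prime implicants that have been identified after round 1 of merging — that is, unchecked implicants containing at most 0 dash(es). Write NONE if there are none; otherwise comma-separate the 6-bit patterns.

010000, 111011

[col 0] 000010*, 001010*, 001011*, 001111*, 010000, 010110*, 011110*, 100001*, 100010*, 100101*, 101100*, 101110*, 110110*, 111011
[col 1] -00010, -10110, 00-010, 001-11, 00101-, 01-110, 100-01, 1011-0
Prime implicants: -00010, -10110, 00-010, 001-11, 00101-, 01-110, 010000, 100-01, 1011-0, 111011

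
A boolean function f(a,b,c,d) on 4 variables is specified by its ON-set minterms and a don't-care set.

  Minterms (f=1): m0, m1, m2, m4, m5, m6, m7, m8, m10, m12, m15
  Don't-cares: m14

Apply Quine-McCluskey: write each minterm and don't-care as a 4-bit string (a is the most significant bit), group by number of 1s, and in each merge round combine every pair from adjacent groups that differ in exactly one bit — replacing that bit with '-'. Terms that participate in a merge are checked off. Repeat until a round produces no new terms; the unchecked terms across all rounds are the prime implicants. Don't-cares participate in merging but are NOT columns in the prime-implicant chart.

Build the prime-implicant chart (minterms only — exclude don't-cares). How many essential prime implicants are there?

Round 0: 0000✓ 0001✓ 0010✓ 0100✓ 0101✓ 0110✓ 0111✓ 1000✓ 1010✓ 1100✓ 1110✓ 1111✓
Round 1: -000✓ -010✓ -100✓ -110✓ -111✓ 0-00✓ 0-01✓ 0-10✓ 00-0✓ 000-✓ 01-0✓ 01-1✓ 010-✓ 011-✓ 1-00✓ 1-10✓ 10-0✓ 11-0✓ 111-✓
Round 2: --00✓ --10✓ -0-0✓ -1-0✓ -11- 0--0✓ 0-0- 01-- 1--0✓
Round 3: ---0
PIs = {---0, -11-, 0-0-, 01--}
Coverage chart:
  m0: ---0,0-0-
  m1: 0-0- ←essential
  m2: ---0 ←essential
  m4: ---0,0-0-,01--
  m5: 0-0-,01--
  m6: ---0,-11-,01--
  m7: -11-,01--
  m8: ---0 ←essential
  m10: ---0 ←essential
  m12: ---0 ←essential
  m15: -11- ←essential
Essential: ---0, -11-, 0-0-

3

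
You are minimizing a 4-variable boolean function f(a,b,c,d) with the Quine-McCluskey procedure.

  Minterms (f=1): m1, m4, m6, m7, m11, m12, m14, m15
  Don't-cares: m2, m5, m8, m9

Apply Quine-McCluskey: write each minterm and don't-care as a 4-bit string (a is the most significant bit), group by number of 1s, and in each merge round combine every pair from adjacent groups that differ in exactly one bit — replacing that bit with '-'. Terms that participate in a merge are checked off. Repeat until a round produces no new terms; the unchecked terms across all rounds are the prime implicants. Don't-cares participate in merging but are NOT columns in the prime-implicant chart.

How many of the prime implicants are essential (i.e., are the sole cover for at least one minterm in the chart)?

[col 0] 0001*, 0010*, 0100*, 0101*, 0110*, 0111*, 1000*, 1001*, 1011*, 1100*, 1110*, 1111*
[col 1] -001, -100*, -110*, -111*, 0-01, 0-10, 01-0*, 01-1*, 010-*, 011-*, 1-00, 1-11, 10-1, 100-, 11-0*, 111-*
[col 2] -1-0, -11-, 01--
Prime implicants: -001, -1-0, -11-, 0-01, 0-10, 01--, 1-00, 1-11, 10-1, 100-
PI chart (minterm → PIs covering it):
  1 | -001,0-01
  4 | -1-0,01--
  6 | -1-0,-11-,0-10,01--
  7 | -11-,01--
  11 | 1-11,10-1
  12 | -1-0,1-00
  14 | -1-0,-11-
  15 | -11-,1-11
(no essential prime implicants)

0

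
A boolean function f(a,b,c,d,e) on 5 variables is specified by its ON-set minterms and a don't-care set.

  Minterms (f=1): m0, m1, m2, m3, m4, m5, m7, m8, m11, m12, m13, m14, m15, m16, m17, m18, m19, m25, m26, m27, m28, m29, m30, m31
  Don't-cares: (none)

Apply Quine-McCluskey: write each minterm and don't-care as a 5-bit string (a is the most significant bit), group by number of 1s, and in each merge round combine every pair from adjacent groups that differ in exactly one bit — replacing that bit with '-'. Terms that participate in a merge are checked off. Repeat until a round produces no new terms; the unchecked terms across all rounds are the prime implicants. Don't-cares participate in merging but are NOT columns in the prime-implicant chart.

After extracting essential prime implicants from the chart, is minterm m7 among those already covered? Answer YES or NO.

NO

size-2^0 implicants → 00000(✓)  00001(✓)  00010(✓)  00011(✓)  00100(✓)  00101(✓)  00111(✓)  01000(✓)  01011(✓)  01100(✓)  01101(✓)  01110(✓)  01111(✓)  10000(✓)  10001(✓)  10010(✓)  10011(✓)  11001(✓)  11010(✓)  11011(✓)  11100(✓)  11101(✓)  11110(✓)  11111(✓)
size-2^1 implicants → -0000(✓)  -0001(✓)  -0010(✓)  -0011(✓)  -1011(✓)  -1100(✓)  -1101(✓)  -1110(✓)  -1111(✓)  0-000(✓)  0-011(✓)  0-100(✓)  0-101(✓)  0-111(✓)  00-00(✓)  00-01(✓)  00-11(✓)  000-0(✓)  000-1(✓)  0000-(✓)  0001-(✓)  001-1(✓)  0010-(✓)  01-00(✓)  01-11(✓)  011-0(✓)  011-1(✓)  0110-(✓)  0111-(✓)  1-001(✓)  1-010(✓)  1-011(✓)  100-0(✓)  100-1(✓)  1000-(✓)  1001-(✓)  11-01(✓)  11-10(✓)  11-11(✓)  110-1(✓)  1101-(✓)  111-0(✓)  111-1(✓)  1110-(✓)  1111-(✓)
size-2^2 implicants → --011  -00-0(✓)  -00-1(✓)  -000-(✓)  -001-(✓)  -1-11  -11-0(✓)  -11-1(✓)  -110-(✓)  -111-(✓)  0--00  0--11  0-1-1  0-10-  00--1  00-0-  000--(✓)  011--(✓)  1-0-1  1-01-  100--(✓)  11--1  11-1-  111--(✓)
size-2^3 implicants → -00--  -11--
Unchecked terms (primes): --011, -00--, -1-11, -11--, 0--00, 0--11, 0-1-1, 0-10-, 00--1, 00-0-, 1-0-1, 1-01-, 11--1, 11-1-
Minterm coverage:
  m0 ⊆ -00--,0--00,00-0-
  m1 ⊆ -00--,00--1,00-0-
  m2 ⊆ -00-- [E]
  m3 ⊆ --011,-00--,0--11,00--1
  m4 ⊆ 0--00,0-10-,00-0-
  m5 ⊆ 0-1-1,0-10-,00--1,00-0-
  m7 ⊆ 0--11,0-1-1,00--1
  m8 ⊆ 0--00 [E]
  m11 ⊆ --011,-1-11,0--11
  m12 ⊆ -11--,0--00,0-10-
  m13 ⊆ -11--,0-1-1,0-10-
  m14 ⊆ -11-- [E]
  m15 ⊆ -1-11,-11--,0--11,0-1-1
  m16 ⊆ -00-- [E]
  m17 ⊆ -00--,1-0-1
  m18 ⊆ -00--,1-01-
  m19 ⊆ --011,-00--,1-0-1,1-01-
  m25 ⊆ 1-0-1,11--1
  m26 ⊆ 1-01-,11-1-
  m27 ⊆ --011,-1-11,1-0-1,1-01-,11--1,11-1-
  m28 ⊆ -11-- [E]
  m29 ⊆ -11--,11--1
  m30 ⊆ -11--,11-1-
  m31 ⊆ -1-11,-11--,11--1,11-1-
E = {-00--, -11--, 0--00}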